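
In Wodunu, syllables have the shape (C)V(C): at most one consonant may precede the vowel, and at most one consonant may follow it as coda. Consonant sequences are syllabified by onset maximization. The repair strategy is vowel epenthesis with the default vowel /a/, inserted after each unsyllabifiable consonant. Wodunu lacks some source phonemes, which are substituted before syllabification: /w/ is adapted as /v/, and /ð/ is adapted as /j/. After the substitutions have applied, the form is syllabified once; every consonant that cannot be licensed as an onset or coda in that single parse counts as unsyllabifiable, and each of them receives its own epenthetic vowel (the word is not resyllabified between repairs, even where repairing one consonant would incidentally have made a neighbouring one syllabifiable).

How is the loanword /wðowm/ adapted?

vajovma

Substitution: /w/ → /v/, /ð/ → /j/, giving /vjovm/.
Syllabifying with onset maximization leaves /v/, /m/ stranded (at most one coda consonant is licensed; onsets are limited to one consonant).
Inserting the epenthetic vowel yields /v/ → /va/, /m/ → /ma/.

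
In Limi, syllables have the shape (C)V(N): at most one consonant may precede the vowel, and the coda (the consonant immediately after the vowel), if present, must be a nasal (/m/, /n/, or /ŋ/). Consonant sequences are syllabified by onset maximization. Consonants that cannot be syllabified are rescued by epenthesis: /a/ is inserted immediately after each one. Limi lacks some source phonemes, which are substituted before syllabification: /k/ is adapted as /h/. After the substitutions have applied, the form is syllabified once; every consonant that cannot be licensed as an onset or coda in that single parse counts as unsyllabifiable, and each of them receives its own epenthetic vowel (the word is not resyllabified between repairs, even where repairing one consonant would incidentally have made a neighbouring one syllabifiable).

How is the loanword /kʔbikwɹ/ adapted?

Substitution: /k/ → /h/, giving /hʔbihwɹ/.
The consonants /h/, /ʔ/, /h/, /w/, /ɹ/ cannot be parsed into a legal (C)V(N) syllable (only a nasal (/m/, /n/, or /ŋ/) is licensed in coda position; onsets are limited to one consonant).
Inserting the epenthetic vowel yields /h/ → /ha/, /ʔ/ → /ʔa/, /h/ → /ha/, /w/ → /wa/, /ɹ/ → /ɹa/.

haʔabihawaɹa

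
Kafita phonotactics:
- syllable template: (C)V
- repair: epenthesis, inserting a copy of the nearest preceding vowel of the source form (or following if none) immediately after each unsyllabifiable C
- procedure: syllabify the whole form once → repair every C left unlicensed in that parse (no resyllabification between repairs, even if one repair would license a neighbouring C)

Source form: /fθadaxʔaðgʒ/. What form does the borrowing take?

faθadaxaʔaðagaʒa

Under (C)V, the unsyllabifiable consonants are /f/, /x/, /ð/, /g/, /ʒ/ (no codas are permitted; onsets are limited to one consonant).
Epenthesis after each stranded consonant: /f/ → /fa/, /x/ → /xa/, /ð/ → /ða/, /g/ → /ga/, /ʒ/ → /ʒa/.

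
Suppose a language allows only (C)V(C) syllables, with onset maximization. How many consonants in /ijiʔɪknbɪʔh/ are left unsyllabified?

2

Syllabifying with onset maximization leaves /n/, /h/ stranded (at most one coda consonant is licensed; onsets are limited to one consonant).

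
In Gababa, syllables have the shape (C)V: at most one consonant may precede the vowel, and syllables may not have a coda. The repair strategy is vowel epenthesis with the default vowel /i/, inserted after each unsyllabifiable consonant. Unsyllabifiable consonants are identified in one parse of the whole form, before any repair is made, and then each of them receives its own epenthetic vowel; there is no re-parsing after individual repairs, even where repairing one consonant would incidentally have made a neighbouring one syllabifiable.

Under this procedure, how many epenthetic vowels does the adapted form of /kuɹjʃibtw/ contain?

The unsyllabifiable consonants are /ɹ/, /j/, /b/, /t/, /w/; each receives one epenthetic vowel.

5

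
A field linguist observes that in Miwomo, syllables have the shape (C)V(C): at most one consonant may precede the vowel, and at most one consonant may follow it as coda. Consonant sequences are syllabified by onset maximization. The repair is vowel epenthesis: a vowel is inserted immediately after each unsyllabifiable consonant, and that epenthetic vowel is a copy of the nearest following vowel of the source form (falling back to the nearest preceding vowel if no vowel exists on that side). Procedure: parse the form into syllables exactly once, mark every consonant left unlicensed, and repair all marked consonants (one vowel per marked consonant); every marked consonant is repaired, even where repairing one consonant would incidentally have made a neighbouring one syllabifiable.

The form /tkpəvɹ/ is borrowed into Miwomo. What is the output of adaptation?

Syllabifying with onset maximization leaves /t/, /k/, /ɹ/ stranded (at most one coda consonant is licensed; onsets are limited to one consonant).
Each unlicensed consonant becomes the onset of a new syllable: /t/ → /tə/, /k/ → /kə/, /ɹ/ → /ɹə/.

təkəpəvɹə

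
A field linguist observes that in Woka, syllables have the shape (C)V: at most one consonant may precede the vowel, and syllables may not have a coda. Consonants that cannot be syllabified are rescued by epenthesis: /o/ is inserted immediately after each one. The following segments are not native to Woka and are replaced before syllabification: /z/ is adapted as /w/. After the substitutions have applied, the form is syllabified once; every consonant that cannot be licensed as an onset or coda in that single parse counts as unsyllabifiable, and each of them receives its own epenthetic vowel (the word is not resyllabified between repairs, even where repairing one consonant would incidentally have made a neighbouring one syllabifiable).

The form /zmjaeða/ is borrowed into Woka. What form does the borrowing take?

womojaeða

Substitution: /z/ → /w/, giving /wmjaeða/.
Syllabifying with onset maximization leaves /w/, /m/ stranded (no codas are permitted; onsets are limited to one consonant).
Each unlicensed consonant becomes the onset of a new syllable: /w/ → /wo/, /m/ → /mo/.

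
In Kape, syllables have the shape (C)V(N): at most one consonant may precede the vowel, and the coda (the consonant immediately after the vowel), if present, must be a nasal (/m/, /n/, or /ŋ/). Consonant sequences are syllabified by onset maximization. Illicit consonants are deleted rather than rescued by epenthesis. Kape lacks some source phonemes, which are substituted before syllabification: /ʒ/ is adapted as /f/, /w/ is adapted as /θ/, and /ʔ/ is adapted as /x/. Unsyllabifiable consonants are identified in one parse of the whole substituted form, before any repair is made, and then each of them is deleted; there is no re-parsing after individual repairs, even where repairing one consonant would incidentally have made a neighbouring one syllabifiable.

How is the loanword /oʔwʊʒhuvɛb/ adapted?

oθʊhuvɛ

Substitution: /ʔ/ → /x/, /w/ → /θ/, /ʒ/ → /f/, giving /oxθʊfhuvɛb/.
Syllabifying with onset maximization leaves /x/, /f/, /b/ stranded (only a nasal (/m/, /n/, or /ŋ/) is licensed in coda position; onsets are limited to one consonant).
Each unlicensed consonant is deleted: /x/, /f/, /b/.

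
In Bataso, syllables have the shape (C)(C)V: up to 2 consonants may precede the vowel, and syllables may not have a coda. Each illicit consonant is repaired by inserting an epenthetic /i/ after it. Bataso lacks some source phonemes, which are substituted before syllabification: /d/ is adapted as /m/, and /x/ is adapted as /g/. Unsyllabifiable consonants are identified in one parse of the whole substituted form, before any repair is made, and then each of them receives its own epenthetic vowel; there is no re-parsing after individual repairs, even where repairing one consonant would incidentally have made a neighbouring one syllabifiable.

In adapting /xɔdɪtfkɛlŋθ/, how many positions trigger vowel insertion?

After substitution the input is /gɔmɪtfkɛlŋθ/.
The unsyllabifiable consonants are /t/, /l/, /ŋ/, /θ/; each receives one epenthetic vowel.

4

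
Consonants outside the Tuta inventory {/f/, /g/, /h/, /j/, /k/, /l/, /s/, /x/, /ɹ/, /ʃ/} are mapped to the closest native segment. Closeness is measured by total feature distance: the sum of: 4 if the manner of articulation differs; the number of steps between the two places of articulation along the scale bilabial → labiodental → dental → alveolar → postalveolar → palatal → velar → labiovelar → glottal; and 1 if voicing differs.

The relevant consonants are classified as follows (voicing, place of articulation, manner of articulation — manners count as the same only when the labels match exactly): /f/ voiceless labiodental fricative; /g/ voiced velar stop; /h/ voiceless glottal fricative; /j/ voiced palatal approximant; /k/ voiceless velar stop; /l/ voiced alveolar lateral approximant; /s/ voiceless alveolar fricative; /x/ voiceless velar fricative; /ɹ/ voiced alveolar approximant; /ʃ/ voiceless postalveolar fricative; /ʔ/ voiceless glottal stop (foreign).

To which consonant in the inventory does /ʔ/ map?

/k/ is closest: same manner (stop), place distance 2 (glottal→velar), same voicing; total 2. Next closest is /g/ at distance 3.

k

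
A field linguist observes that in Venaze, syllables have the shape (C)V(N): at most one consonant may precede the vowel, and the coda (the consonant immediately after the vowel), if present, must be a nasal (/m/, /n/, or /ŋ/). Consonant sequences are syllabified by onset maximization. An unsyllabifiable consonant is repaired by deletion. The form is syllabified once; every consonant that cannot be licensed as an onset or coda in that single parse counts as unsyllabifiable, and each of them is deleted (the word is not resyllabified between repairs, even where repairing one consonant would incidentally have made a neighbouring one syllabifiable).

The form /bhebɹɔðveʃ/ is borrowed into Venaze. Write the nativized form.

heɹɔve

Under (C)V(N), the unsyllabifiable consonants are /b/, /b/, /ð/, /ʃ/ (only a nasal (/m/, /n/, or /ŋ/) is licensed in coda position; onsets are limited to one consonant).
Each unlicensed consonant is deleted: /b/, /b/, /ð/, /ʃ/.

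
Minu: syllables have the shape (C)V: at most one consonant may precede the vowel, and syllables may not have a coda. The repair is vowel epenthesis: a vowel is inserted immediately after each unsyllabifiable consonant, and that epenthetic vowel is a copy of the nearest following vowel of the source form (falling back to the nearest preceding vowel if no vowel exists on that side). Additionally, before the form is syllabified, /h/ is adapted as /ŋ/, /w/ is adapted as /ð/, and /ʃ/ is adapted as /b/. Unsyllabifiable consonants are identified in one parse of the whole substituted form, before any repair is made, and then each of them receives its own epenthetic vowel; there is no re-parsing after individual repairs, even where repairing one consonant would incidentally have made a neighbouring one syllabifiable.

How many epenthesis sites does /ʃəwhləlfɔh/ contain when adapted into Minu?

After substitution the input is /bəðŋləlfɔŋ/.
The unsyllabifiable consonants are /ð/, /ŋ/, /l/, /ŋ/; each receives one epenthetic vowel.

4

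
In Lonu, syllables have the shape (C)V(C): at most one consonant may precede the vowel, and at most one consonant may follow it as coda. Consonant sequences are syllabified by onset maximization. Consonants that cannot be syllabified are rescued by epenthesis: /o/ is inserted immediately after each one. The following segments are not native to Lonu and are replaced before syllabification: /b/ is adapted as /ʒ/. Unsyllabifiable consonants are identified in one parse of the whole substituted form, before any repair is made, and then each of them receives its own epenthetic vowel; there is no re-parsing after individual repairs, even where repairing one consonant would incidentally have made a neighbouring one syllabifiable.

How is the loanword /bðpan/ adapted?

ʒoðopan

Substitution: /b/ → /ʒ/, giving /ʒðpan/.
Syllabifying with onset maximization leaves /ʒ/, /ð/ stranded (at most one coda consonant is licensed; onsets are limited to one consonant).
Each unlicensed consonant becomes the onset of a new syllable: /ʒ/ → /ʒo/, /ð/ → /ðo/.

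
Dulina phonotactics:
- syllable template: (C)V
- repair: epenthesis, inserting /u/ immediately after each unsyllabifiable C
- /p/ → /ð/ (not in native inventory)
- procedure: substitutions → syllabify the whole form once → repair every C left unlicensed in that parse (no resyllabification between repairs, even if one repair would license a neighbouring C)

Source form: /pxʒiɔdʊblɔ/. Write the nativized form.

Substitution: /p/ → /ð/, giving /ðxʒiɔdʊblɔ/.
The consonants /ð/, /x/, /b/ cannot be parsed into a legal (C)V syllable (no codas are permitted; onsets are limited to one consonant).
Each unlicensed consonant becomes the onset of a new syllable: /ð/ → /ðu/, /x/ → /xu/, /b/ → /bu/.

ðuxuʒiɔdʊbulɔ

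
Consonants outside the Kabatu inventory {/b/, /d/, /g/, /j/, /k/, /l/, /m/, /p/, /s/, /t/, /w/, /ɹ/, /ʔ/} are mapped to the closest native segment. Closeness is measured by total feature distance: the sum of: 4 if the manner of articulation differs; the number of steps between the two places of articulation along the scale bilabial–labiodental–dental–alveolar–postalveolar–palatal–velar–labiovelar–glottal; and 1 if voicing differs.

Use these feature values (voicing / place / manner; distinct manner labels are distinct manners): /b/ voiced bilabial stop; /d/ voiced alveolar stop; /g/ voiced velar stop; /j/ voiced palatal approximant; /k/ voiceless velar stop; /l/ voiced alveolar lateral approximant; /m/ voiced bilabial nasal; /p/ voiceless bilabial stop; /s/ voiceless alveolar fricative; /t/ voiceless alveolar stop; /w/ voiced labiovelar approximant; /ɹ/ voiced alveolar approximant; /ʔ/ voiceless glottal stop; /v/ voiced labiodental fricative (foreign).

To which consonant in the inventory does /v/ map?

s

/s/ is closest: same manner (fricative), place distance 2 (labiodental→alveolar), voicing differs (+1); total 3. Next closest is /b/ at distance 5.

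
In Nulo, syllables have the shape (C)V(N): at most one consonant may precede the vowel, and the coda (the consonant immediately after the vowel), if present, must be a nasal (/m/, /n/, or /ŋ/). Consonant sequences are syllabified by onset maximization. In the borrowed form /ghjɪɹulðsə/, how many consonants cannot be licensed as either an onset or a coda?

4

The consonants /g/, /h/, /l/, /ð/ cannot be parsed into a legal (C)V(N) syllable (only a nasal (/m/, /n/, or /ŋ/) is licensed in coda position; onsets are limited to one consonant).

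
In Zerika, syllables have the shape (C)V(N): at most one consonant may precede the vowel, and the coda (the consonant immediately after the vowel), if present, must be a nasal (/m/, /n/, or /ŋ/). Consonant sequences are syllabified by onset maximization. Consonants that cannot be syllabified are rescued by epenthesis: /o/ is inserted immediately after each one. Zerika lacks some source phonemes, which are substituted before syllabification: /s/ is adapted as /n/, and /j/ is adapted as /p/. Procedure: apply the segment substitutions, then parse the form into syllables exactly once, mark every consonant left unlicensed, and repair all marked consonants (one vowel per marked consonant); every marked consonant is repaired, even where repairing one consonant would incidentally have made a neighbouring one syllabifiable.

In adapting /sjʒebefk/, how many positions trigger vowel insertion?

4

After substitution the input is /npʒebefk/.
The unsyllabifiable consonants are /n/, /p/, /f/, /k/; each receives one epenthetic vowel.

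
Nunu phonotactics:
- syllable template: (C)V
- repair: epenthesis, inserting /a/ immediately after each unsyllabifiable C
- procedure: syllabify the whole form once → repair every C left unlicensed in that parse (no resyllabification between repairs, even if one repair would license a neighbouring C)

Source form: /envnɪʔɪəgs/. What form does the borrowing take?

enavanɪʔɪəgasa

Syllabifying with onset maximization leaves /n/, /v/, /g/, /s/ stranded (no codas are permitted; onsets are limited to one consonant).
Epenthesis after each stranded consonant: /n/ → /na/, /v/ → /va/, /g/ → /ga/, /s/ → /sa/.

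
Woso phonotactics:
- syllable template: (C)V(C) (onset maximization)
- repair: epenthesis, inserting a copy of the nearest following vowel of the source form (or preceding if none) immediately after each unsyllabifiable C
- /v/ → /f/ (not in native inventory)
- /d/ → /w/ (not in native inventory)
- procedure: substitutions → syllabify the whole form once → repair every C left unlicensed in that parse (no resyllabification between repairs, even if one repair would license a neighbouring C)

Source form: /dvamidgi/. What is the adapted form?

wafamiwgi

Substitution: /d/ → /w/, /v/ → /f/, giving /wfamiwgi/.
Syllabifying with onset maximization leaves /w/ stranded (at most one coda consonant is licensed; onsets are limited to one consonant).
Inserting the epenthetic vowel yields /w/ → /wa/.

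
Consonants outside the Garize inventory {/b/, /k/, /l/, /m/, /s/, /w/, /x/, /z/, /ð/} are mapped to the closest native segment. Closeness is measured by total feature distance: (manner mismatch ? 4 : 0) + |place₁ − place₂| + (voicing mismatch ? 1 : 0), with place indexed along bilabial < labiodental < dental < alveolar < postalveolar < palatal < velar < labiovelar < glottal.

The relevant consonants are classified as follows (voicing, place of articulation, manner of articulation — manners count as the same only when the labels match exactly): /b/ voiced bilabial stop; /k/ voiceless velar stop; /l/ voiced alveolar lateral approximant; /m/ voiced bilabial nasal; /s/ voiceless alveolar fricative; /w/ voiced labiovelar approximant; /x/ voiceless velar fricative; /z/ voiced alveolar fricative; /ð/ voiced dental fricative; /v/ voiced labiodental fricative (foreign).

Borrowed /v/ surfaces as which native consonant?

ð

/ð/ is closest: same manner (fricative), place distance 1 (labiodental→dental), same voicing; total 1. Next closest is /z/ at distance 2.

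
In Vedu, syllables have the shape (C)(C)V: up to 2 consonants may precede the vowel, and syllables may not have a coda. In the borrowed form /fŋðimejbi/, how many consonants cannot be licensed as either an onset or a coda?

1

Syllabifying with onset maximization leaves /f/ stranded (no codas are permitted; onsets may contain at most 2 consonants).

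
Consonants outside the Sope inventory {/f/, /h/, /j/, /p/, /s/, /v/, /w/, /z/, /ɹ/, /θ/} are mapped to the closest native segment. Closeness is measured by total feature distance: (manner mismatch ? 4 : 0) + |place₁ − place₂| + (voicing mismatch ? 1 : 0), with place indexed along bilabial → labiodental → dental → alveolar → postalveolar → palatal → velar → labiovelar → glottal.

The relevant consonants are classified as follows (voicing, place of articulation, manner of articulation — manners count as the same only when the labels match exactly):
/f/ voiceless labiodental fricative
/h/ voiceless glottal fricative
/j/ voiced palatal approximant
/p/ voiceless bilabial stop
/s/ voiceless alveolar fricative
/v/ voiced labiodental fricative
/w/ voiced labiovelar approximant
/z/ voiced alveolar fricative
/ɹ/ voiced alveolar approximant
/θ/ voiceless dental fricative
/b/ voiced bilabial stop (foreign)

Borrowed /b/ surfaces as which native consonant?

p

/p/ is closest: same manner (stop), place distance 0 (bilabial→bilabial), voicing differs (+1); total 1. Next closest is /v/ at distance 5.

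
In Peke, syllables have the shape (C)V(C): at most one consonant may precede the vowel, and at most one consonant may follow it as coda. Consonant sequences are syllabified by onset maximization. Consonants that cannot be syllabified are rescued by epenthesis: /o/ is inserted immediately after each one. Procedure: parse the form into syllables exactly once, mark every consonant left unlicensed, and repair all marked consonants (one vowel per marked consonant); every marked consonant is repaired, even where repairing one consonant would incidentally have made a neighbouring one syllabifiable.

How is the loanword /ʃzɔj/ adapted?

Syllabifying with onset maximization leaves /ʃ/ stranded (at most one coda consonant is licensed; onsets are limited to one consonant).
Inserting the epenthetic vowel yields /ʃ/ → /ʃo/.

ʃozɔj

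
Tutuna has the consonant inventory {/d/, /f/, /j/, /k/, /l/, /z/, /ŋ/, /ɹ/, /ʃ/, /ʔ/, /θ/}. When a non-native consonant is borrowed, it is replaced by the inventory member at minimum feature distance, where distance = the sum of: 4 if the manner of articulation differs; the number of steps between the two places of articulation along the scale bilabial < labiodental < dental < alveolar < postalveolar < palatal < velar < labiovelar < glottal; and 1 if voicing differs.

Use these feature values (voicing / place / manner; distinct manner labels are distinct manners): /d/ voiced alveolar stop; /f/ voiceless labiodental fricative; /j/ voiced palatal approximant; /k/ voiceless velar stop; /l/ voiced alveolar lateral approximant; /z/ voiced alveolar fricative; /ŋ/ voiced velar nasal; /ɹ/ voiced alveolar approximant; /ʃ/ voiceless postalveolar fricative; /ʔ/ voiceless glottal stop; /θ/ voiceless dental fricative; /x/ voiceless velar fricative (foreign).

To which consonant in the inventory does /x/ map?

/ʃ/ is closest: same manner (fricative), place distance 2 (velar→postalveolar), same voicing; total 2. Next closest is /k/ at distance 4.

ʃ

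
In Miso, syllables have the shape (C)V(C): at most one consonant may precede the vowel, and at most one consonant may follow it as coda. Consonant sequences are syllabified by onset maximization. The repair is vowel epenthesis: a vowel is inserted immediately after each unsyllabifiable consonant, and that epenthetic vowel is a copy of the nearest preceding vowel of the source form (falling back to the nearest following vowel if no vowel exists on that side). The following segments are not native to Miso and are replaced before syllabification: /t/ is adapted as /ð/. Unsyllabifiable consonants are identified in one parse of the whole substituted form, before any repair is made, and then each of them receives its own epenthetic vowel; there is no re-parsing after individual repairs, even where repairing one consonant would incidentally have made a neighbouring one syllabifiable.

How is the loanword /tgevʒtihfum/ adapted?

ðegevʒeðihfum

Substitution: /t/ → /ð/, giving /ðgevʒðihfum/.
The consonants /ð/, /ʒ/ cannot be parsed into a legal (C)V(C) syllable (at most one coda consonant is licensed; onsets are limited to one consonant).
Inserting the epenthetic vowel yields /ð/ → /ðe/, /ʒ/ → /ʒe/.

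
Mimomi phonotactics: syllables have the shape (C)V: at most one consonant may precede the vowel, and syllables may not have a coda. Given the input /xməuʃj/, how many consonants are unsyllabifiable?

3

Under (C)V, the unsyllabifiable consonants are /x/, /ʃ/, /j/ (no codas are permitted; onsets are limited to one consonant).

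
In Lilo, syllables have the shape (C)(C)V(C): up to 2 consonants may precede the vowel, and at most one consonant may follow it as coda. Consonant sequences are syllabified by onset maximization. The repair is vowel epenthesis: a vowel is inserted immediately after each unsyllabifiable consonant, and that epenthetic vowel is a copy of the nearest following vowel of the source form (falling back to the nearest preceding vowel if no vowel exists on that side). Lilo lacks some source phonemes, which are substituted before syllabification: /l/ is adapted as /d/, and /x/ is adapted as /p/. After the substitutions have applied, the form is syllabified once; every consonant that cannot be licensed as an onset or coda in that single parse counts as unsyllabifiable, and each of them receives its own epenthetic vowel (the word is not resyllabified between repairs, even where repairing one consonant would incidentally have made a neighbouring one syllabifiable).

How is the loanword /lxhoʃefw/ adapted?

Substitution: /l/ → /d/, /x/ → /p/, giving /dphoʃefw/.
Under (C)(C)V(C), the unsyllabifiable consonants are /d/, /w/ (at most one coda consonant is licensed; onsets may contain at most 2 consonants).
Each unlicensed consonant becomes the onset of a new syllable: /d/ → /do/, /w/ → /we/.

dophoʃefwe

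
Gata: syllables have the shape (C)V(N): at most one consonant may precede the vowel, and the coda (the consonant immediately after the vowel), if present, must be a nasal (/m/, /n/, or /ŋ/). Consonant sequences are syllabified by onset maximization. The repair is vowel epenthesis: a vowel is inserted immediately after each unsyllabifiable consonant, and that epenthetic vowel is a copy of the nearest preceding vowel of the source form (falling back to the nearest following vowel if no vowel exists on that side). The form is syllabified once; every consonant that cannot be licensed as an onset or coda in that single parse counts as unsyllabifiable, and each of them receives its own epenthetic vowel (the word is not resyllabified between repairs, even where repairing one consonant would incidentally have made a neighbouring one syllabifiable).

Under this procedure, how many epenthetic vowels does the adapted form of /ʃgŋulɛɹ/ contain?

3

The unsyllabifiable consonants are /ʃ/, /g/, /ɹ/; each receives one epenthetic vowel.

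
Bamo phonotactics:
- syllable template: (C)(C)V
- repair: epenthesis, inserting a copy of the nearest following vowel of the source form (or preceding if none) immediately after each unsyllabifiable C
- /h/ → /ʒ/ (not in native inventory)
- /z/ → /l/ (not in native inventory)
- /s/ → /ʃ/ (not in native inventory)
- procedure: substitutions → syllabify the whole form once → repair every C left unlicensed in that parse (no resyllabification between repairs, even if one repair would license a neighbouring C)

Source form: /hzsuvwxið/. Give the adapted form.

ʒulʃuviwxiði

Substitution: /h/ → /ʒ/, /z/ → /l/, /s/ → /ʃ/, giving /ʒlʃuvwxið/.
The consonants /ʒ/, /v/, /ð/ cannot be parsed into a legal (C)(C)V syllable (no codas are permitted; onsets may contain at most 2 consonants).
Each unlicensed consonant becomes the onset of a new syllable: /ʒ/ → /ʒu/, /v/ → /vi/, /ð/ → /ði/.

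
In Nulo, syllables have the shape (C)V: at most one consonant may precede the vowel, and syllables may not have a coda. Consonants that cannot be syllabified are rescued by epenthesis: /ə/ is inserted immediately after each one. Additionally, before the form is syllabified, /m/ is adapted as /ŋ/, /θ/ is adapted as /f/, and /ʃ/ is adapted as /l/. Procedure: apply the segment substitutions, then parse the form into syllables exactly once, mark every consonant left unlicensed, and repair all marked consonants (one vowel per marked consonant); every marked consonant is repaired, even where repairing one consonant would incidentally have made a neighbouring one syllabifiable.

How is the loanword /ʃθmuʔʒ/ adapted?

Substitution: /ʃ/ → /l/, /θ/ → /f/, /m/ → /ŋ/, giving /lfŋuʔʒ/.
The consonants /l/, /f/, /ʔ/, /ʒ/ cannot be parsed into a legal (C)V syllable (no codas are permitted; onsets are limited to one consonant).
Each unlicensed consonant becomes the onset of a new syllable: /l/ → /lə/, /f/ → /fə/, /ʔ/ → /ʔə/, /ʒ/ → /ʒə/.

ləfəŋuʔəʒə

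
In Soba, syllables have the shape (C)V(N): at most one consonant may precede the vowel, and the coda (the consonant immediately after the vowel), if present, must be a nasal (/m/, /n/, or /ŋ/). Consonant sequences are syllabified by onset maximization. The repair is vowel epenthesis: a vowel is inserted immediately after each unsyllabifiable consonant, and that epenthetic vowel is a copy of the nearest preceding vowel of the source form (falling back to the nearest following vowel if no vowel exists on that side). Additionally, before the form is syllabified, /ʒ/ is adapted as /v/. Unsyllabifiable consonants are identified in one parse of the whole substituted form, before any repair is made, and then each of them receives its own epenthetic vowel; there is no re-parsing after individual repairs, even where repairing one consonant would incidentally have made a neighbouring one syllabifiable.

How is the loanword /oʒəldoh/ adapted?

ovələdoho

Substitution: /ʒ/ → /v/, giving /ovəldoh/.
Syllabifying with onset maximization leaves /l/, /h/ stranded (only a nasal (/m/, /n/, or /ŋ/) is licensed in coda position; onsets are limited to one consonant).
Epenthesis after each stranded consonant: /l/ → /lə/, /h/ → /ho/.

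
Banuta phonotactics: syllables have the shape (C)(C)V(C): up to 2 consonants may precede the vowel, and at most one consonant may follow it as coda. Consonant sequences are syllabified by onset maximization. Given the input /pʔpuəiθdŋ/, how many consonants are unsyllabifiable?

3

The consonants /p/, /d/, /ŋ/ cannot be parsed into a legal (C)(C)V(C) syllable (at most one coda consonant is licensed; onsets may contain at most 2 consonants).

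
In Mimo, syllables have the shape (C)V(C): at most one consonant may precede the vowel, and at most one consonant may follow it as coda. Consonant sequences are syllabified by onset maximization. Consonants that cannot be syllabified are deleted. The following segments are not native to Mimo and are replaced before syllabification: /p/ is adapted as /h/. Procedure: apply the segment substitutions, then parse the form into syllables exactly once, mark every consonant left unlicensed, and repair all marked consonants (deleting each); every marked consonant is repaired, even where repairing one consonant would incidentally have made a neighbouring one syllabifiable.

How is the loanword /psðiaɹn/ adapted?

Substitution: /p/ → /h/, giving /hsðiaɹn/.
The consonants /h/, /s/, /n/ cannot be parsed into a legal (C)V(C) syllable (at most one coda consonant is licensed; onsets are limited to one consonant).
Each unlicensed consonant is deleted: /h/, /s/, /n/.

ðiaɹ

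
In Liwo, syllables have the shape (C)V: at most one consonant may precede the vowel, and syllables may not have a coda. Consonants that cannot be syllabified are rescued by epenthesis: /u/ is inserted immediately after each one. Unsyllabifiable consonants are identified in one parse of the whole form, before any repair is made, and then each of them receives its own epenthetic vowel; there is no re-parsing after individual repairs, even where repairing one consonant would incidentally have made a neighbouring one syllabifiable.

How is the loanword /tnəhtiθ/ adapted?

tunəhutiθu

The consonants /t/, /h/, /θ/ cannot be parsed into a legal (C)V syllable (no codas are permitted; onsets are limited to one consonant).
Inserting the epenthetic vowel yields /t/ → /tu/, /h/ → /hu/, /θ/ → /θu/.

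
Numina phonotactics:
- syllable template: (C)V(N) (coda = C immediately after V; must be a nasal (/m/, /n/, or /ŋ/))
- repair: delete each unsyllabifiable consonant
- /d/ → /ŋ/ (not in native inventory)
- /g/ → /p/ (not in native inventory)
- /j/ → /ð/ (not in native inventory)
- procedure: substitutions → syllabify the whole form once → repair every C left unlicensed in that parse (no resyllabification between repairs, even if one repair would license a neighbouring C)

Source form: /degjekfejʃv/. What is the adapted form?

ŋeðefe

Substitution: /d/ → /ŋ/, /g/ → /p/, /j/ → /ð/, giving /ŋepðekfeðʃv/.
Syllabifying with onset maximization leaves /p/, /k/, /ð/, /ʃ/, /v/ stranded (only a nasal (/m/, /n/, or /ŋ/) is licensed in coda position; onsets are limited to one consonant).
Each unlicensed consonant is deleted: /p/, /k/, /ð/, /ʃ/, /v/.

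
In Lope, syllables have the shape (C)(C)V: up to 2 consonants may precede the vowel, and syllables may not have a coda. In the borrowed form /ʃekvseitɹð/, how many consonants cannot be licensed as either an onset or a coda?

The consonants /k/, /t/, /ɹ/, /ð/ cannot be parsed into a legal (C)(C)V syllable (no codas are permitted; onsets may contain at most 2 consonants).

4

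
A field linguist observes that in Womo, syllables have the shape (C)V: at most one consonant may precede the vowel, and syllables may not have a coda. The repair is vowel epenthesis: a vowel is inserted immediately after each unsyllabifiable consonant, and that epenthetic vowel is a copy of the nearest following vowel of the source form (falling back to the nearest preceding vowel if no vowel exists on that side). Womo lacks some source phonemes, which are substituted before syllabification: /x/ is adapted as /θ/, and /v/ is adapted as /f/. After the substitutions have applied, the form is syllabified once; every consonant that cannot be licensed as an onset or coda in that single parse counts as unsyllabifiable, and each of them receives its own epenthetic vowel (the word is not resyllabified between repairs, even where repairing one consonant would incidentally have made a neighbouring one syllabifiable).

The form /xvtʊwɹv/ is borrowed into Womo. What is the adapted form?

Substitution: /x/ → /θ/, /v/ → /f/, giving /θftʊwɹf/.
Under (C)V, the unsyllabifiable consonants are /θ/, /f/, /w/, /ɹ/, /f/ (no codas are permitted; onsets are limited to one consonant).
Each unlicensed consonant becomes the onset of a new syllable: /θ/ → /θʊ/, /f/ → /fʊ/, /w/ → /wʊ/, /ɹ/ → /ɹʊ/, /f/ → /fʊ/.

θʊfʊtʊwʊɹʊfʊ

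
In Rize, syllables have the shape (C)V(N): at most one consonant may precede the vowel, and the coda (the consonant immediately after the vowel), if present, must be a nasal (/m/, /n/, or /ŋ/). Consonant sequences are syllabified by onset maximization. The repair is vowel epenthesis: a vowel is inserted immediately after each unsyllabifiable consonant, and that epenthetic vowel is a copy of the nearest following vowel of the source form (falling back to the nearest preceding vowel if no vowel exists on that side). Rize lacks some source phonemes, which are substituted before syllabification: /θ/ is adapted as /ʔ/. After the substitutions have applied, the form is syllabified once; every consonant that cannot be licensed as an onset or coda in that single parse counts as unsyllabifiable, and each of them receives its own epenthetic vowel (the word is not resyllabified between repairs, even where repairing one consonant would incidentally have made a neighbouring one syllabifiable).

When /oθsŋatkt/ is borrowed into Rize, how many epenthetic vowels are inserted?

5

After substitution the input is /oʔsŋatkt/.
The unsyllabifiable consonants are /ʔ/, /s/, /t/, /k/, /t/; each receives one epenthetic vowel.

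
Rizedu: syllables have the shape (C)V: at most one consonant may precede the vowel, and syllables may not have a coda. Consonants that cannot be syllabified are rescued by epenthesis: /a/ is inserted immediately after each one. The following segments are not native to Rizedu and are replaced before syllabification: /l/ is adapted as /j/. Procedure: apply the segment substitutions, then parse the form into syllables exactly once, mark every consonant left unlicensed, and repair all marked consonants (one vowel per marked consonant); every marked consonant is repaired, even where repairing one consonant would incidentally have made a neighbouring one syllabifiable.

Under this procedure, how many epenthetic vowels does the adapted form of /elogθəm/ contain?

After substitution the input is /ejogθəm/.
The unsyllabifiable consonants are /g/, /m/; each receives one epenthetic vowel.

2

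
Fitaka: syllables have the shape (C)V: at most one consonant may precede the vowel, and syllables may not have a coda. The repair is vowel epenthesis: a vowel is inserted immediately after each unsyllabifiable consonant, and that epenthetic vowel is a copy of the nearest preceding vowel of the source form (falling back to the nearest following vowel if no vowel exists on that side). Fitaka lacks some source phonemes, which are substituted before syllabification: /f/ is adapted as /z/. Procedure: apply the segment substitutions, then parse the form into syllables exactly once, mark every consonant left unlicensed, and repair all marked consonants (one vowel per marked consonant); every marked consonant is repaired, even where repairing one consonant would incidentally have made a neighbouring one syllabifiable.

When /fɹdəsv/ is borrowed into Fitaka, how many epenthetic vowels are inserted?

4

After substitution the input is /zɹdəsv/.
The unsyllabifiable consonants are /z/, /ɹ/, /s/, /v/; each receives one epenthetic vowel.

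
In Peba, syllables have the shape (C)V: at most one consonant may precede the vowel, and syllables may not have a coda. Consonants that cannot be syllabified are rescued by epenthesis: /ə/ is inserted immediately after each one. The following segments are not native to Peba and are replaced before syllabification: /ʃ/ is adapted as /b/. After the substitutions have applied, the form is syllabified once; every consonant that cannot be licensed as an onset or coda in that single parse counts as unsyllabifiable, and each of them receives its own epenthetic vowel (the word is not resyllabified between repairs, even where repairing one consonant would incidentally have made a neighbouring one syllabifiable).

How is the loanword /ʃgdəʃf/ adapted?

bəgədəbəfə

Substitution: /ʃ/ → /b/, giving /bgdəbf/.
The consonants /b/, /g/, /b/, /f/ cannot be parsed into a legal (C)V syllable (no codas are permitted; onsets are limited to one consonant).
Each unlicensed consonant becomes the onset of a new syllable: /b/ → /bə/, /g/ → /gə/, /b/ → /bə/, /f/ → /fə/.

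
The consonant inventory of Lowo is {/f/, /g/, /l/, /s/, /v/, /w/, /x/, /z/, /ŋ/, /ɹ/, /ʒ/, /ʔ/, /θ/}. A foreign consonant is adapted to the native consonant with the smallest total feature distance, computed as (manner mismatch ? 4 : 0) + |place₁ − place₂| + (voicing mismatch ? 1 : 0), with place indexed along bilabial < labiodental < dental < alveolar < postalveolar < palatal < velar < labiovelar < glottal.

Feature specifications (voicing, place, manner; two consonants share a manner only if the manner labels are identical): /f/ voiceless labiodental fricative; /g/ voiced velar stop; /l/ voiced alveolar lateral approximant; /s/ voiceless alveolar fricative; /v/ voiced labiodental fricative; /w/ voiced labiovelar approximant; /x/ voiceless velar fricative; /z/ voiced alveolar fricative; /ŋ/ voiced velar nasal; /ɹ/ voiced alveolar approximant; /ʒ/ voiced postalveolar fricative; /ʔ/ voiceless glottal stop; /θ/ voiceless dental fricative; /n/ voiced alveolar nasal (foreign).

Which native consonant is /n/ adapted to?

/ŋ/ is closest: same manner (nasal), place distance 3 (alveolar→velar), same voicing; total 3. Next closest is /l/ at distance 4.

ŋ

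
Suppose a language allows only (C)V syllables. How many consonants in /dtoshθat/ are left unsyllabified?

4

Under (C)V, the unsyllabifiable consonants are /d/, /s/, /h/, /t/ (no codas are permitted; onsets are limited to one consonant).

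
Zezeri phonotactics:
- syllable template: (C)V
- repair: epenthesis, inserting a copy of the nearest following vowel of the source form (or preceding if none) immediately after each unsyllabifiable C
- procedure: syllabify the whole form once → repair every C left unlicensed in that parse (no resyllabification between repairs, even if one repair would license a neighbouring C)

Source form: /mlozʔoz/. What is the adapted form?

molozoʔozo

The consonants /m/, /z/, /z/ cannot be parsed into a legal (C)V syllable (no codas are permitted; onsets are limited to one consonant).
Epenthesis after each stranded consonant: /m/ → /mo/, /z/ → /zo/, /z/ → /zo/.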